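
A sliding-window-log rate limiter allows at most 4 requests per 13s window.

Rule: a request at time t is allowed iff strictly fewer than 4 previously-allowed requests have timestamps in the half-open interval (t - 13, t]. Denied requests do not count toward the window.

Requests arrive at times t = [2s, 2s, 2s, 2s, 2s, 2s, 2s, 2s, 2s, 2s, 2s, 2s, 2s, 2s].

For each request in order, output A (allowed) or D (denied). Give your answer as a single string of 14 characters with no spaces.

Tracking allowed requests in the window:
  req#1 t=2s: ALLOW
  req#2 t=2s: ALLOW
  req#3 t=2s: ALLOW
  req#4 t=2s: ALLOW
  req#5 t=2s: DENY
  req#6 t=2s: DENY
  req#7 t=2s: DENY
  req#8 t=2s: DENY
  req#9 t=2s: DENY
  req#10 t=2s: DENY
  req#11 t=2s: DENY
  req#12 t=2s: DENY
  req#13 t=2s: DENY
  req#14 t=2s: DENY

Answer: AAAADDDDDDDDDD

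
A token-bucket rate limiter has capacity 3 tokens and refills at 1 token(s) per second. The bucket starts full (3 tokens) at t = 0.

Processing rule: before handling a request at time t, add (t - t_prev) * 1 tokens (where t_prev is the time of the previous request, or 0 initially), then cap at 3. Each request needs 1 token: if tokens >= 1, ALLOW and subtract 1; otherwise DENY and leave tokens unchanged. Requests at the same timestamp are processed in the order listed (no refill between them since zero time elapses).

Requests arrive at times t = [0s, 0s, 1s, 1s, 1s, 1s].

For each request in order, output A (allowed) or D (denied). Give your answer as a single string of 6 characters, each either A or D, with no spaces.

Simulating step by step:
  req#1 t=0s: ALLOW
  req#2 t=0s: ALLOW
  req#3 t=1s: ALLOW
  req#4 t=1s: ALLOW
  req#5 t=1s: DENY
  req#6 t=1s: DENY

Answer: AAAADD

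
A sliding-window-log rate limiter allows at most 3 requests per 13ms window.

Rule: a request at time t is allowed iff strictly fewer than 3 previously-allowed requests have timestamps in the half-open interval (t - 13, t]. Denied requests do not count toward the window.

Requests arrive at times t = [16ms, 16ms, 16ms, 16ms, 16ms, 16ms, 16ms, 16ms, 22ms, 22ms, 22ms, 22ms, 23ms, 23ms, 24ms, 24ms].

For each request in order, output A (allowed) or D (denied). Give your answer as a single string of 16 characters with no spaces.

Answer: AAADDDDDDDDDDDDD

Derivation:
Tracking allowed requests in the window:
  req#1 t=16ms: ALLOW
  req#2 t=16ms: ALLOW
  req#3 t=16ms: ALLOW
  req#4 t=16ms: DENY
  req#5 t=16ms: DENY
  req#6 t=16ms: DENY
  req#7 t=16ms: DENY
  req#8 t=16ms: DENY
  req#9 t=22ms: DENY
  req#10 t=22ms: DENY
  req#11 t=22ms: DENY
  req#12 t=22ms: DENY
  req#13 t=23ms: DENY
  req#14 t=23ms: DENY
  req#15 t=24ms: DENY
  req#16 t=24ms: DENY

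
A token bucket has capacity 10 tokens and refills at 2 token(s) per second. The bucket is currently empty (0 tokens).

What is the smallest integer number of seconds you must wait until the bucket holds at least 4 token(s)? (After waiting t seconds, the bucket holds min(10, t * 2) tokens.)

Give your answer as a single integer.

Answer: 2

Derivation:
Need t * 2 >= 4, so t >= 4/2.
Smallest integer t = ceil(4/2) = 2.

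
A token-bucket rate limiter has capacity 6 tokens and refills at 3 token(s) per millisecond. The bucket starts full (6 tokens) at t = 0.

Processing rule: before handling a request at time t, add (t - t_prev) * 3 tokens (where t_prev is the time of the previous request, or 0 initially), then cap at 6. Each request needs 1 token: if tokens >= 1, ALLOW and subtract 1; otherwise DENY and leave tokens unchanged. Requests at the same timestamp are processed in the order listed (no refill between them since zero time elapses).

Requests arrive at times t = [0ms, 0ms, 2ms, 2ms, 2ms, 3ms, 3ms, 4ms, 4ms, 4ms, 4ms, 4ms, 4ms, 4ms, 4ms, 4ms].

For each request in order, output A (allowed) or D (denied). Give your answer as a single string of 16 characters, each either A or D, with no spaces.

Answer: AAAAAAAAAAAAADDD

Derivation:
Simulating step by step:
  req#1 t=0ms: ALLOW
  req#2 t=0ms: ALLOW
  req#3 t=2ms: ALLOW
  req#4 t=2ms: ALLOW
  req#5 t=2ms: ALLOW
  req#6 t=3ms: ALLOW
  req#7 t=3ms: ALLOW
  req#8 t=4ms: ALLOW
  req#9 t=4ms: ALLOW
  req#10 t=4ms: ALLOW
  req#11 t=4ms: ALLOW
  req#12 t=4ms: ALLOW
  req#13 t=4ms: ALLOW
  req#14 t=4ms: DENY
  req#15 t=4ms: DENY
  req#16 t=4ms: DENY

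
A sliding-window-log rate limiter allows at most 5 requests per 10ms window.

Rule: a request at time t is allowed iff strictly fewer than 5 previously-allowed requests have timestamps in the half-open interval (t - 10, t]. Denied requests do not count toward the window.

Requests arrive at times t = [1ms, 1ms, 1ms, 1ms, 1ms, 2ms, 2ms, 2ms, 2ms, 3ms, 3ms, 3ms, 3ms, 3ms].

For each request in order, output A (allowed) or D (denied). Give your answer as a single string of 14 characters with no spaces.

Tracking allowed requests in the window:
  req#1 t=1ms: ALLOW
  req#2 t=1ms: ALLOW
  req#3 t=1ms: ALLOW
  req#4 t=1ms: ALLOW
  req#5 t=1ms: ALLOW
  req#6 t=2ms: DENY
  req#7 t=2ms: DENY
  req#8 t=2ms: DENY
  req#9 t=2ms: DENY
  req#10 t=3ms: DENY
  req#11 t=3ms: DENY
  req#12 t=3ms: DENY
  req#13 t=3ms: DENY
  req#14 t=3ms: DENY

Answer: AAAAADDDDDDDDD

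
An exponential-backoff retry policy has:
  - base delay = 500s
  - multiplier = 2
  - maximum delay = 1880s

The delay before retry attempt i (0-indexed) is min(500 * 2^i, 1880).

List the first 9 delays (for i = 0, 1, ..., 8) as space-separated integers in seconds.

Computing each delay:
  i=0: min(500*2^0, 1880) = 500
  i=1: min(500*2^1, 1880) = 1000
  i=2: min(500*2^2, 1880) = 1880
  i=3: min(500*2^3, 1880) = 1880
  i=4: min(500*2^4, 1880) = 1880
  i=5: min(500*2^5, 1880) = 1880
  i=6: min(500*2^6, 1880) = 1880
  i=7: min(500*2^7, 1880) = 1880
  i=8: min(500*2^8, 1880) = 1880

Answer: 500 1000 1880 1880 1880 1880 1880 1880 1880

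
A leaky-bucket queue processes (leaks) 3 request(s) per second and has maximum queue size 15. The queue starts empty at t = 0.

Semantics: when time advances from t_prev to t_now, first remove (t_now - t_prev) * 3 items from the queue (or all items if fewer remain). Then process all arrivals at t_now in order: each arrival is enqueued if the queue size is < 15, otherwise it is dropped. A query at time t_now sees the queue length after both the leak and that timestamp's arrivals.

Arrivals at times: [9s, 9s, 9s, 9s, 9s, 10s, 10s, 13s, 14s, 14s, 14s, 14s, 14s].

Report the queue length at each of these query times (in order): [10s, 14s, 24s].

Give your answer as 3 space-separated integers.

Queue lengths at query times:
  query t=10s: backlog = 4
  query t=14s: backlog = 5
  query t=24s: backlog = 0

Answer: 4 5 0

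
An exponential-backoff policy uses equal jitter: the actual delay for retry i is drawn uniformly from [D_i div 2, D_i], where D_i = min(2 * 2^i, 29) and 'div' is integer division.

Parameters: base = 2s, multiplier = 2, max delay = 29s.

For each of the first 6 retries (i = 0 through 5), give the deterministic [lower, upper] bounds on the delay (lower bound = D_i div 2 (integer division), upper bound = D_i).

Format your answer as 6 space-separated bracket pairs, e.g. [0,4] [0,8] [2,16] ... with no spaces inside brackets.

Answer: [1,2] [2,4] [4,8] [8,16] [14,29] [14,29]

Derivation:
Computing bounds per retry:
  i=0: D_i=min(2*2^0,29)=2, bounds=[1,2]
  i=1: D_i=min(2*2^1,29)=4, bounds=[2,4]
  i=2: D_i=min(2*2^2,29)=8, bounds=[4,8]
  i=3: D_i=min(2*2^3,29)=16, bounds=[8,16]
  i=4: D_i=min(2*2^4,29)=29, bounds=[14,29]
  i=5: D_i=min(2*2^5,29)=29, bounds=[14,29]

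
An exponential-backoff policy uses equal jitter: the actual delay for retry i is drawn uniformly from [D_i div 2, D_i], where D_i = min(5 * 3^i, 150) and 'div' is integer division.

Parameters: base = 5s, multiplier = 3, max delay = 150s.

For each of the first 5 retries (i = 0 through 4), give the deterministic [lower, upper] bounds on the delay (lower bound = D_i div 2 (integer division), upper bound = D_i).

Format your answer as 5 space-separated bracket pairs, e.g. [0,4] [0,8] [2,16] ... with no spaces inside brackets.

Computing bounds per retry:
  i=0: D_i=min(5*3^0,150)=5, bounds=[2,5]
  i=1: D_i=min(5*3^1,150)=15, bounds=[7,15]
  i=2: D_i=min(5*3^2,150)=45, bounds=[22,45]
  i=3: D_i=min(5*3^3,150)=135, bounds=[67,135]
  i=4: D_i=min(5*3^4,150)=150, bounds=[75,150]

Answer: [2,5] [7,15] [22,45] [67,135] [75,150]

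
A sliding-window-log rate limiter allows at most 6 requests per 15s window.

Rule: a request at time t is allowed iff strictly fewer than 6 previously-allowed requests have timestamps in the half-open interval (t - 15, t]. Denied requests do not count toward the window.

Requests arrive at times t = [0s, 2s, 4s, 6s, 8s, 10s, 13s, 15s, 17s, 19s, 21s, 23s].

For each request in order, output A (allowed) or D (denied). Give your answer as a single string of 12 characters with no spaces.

Answer: AAAAAADAAAAA

Derivation:
Tracking allowed requests in the window:
  req#1 t=0s: ALLOW
  req#2 t=2s: ALLOW
  req#3 t=4s: ALLOW
  req#4 t=6s: ALLOW
  req#5 t=8s: ALLOW
  req#6 t=10s: ALLOW
  req#7 t=13s: DENY
  req#8 t=15s: ALLOW
  req#9 t=17s: ALLOW
  req#10 t=19s: ALLOW
  req#11 t=21s: ALLOW
  req#12 t=23s: ALLOW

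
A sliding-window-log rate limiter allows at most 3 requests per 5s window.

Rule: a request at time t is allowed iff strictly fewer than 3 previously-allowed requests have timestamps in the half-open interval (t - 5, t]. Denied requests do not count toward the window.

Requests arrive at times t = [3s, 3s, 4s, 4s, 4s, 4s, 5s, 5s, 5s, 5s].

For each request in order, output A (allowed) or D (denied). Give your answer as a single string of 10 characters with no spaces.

Answer: AAADDDDDDD

Derivation:
Tracking allowed requests in the window:
  req#1 t=3s: ALLOW
  req#2 t=3s: ALLOW
  req#3 t=4s: ALLOW
  req#4 t=4s: DENY
  req#5 t=4s: DENY
  req#6 t=4s: DENY
  req#7 t=5s: DENY
  req#8 t=5s: DENY
  req#9 t=5s: DENY
  req#10 t=5s: DENY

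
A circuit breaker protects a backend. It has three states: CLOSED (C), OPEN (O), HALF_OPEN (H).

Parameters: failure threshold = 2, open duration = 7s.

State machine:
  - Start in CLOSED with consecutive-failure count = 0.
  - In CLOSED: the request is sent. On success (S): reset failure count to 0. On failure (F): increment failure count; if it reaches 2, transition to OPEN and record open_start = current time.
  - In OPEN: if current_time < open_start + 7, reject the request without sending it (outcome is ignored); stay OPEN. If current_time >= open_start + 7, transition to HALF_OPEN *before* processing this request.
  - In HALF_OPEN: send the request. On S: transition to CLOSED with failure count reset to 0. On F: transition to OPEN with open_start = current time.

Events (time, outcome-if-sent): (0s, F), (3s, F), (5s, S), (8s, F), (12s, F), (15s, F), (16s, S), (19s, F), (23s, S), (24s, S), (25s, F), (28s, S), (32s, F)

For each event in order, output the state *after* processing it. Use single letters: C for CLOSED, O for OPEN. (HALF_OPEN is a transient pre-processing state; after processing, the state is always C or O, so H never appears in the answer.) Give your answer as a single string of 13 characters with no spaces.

State after each event:
  event#1 t=0s outcome=F: state=CLOSED
  event#2 t=3s outcome=F: state=OPEN
  event#3 t=5s outcome=S: state=OPEN
  event#4 t=8s outcome=F: state=OPEN
  event#5 t=12s outcome=F: state=OPEN
  event#6 t=15s outcome=F: state=OPEN
  event#7 t=16s outcome=S: state=OPEN
  event#8 t=19s outcome=F: state=OPEN
  event#9 t=23s outcome=S: state=OPEN
  event#10 t=24s outcome=S: state=OPEN
  event#11 t=25s outcome=F: state=OPEN
  event#12 t=28s outcome=S: state=CLOSED
  event#13 t=32s outcome=F: state=CLOSED

Answer: COOOOOOOOOOCC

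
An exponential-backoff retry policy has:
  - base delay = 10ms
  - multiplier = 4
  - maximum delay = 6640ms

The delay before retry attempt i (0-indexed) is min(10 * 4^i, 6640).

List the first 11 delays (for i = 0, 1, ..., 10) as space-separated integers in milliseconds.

Computing each delay:
  i=0: min(10*4^0, 6640) = 10
  i=1: min(10*4^1, 6640) = 40
  i=2: min(10*4^2, 6640) = 160
  i=3: min(10*4^3, 6640) = 640
  i=4: min(10*4^4, 6640) = 2560
  i=5: min(10*4^5, 6640) = 6640
  i=6: min(10*4^6, 6640) = 6640
  i=7: min(10*4^7, 6640) = 6640
  i=8: min(10*4^8, 6640) = 6640
  i=9: min(10*4^9, 6640) = 6640
  i=10: min(10*4^10, 6640) = 6640

Answer: 10 40 160 640 2560 6640 6640 6640 6640 6640 6640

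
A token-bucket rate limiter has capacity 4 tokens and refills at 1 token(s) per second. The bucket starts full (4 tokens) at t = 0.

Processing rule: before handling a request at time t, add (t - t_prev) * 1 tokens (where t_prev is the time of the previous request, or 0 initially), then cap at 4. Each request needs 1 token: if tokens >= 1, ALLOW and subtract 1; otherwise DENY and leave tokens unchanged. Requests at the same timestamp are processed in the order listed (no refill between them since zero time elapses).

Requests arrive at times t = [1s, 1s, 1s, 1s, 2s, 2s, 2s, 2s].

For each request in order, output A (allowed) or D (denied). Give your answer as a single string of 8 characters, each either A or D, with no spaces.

Simulating step by step:
  req#1 t=1s: ALLOW
  req#2 t=1s: ALLOW
  req#3 t=1s: ALLOW
  req#4 t=1s: ALLOW
  req#5 t=2s: ALLOW
  req#6 t=2s: DENY
  req#7 t=2s: DENY
  req#8 t=2s: DENY

Answer: AAAAADDD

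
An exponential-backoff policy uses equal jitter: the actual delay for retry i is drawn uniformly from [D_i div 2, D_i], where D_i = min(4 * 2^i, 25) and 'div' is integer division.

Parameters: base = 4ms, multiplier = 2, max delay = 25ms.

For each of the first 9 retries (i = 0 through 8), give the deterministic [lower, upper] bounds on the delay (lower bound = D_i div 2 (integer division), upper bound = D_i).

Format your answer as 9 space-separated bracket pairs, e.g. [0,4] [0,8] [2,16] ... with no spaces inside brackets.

Computing bounds per retry:
  i=0: D_i=min(4*2^0,25)=4, bounds=[2,4]
  i=1: D_i=min(4*2^1,25)=8, bounds=[4,8]
  i=2: D_i=min(4*2^2,25)=16, bounds=[8,16]
  i=3: D_i=min(4*2^3,25)=25, bounds=[12,25]
  i=4: D_i=min(4*2^4,25)=25, bounds=[12,25]
  i=5: D_i=min(4*2^5,25)=25, bounds=[12,25]
  i=6: D_i=min(4*2^6,25)=25, bounds=[12,25]
  i=7: D_i=min(4*2^7,25)=25, bounds=[12,25]
  i=8: D_i=min(4*2^8,25)=25, bounds=[12,25]

Answer: [2,4] [4,8] [8,16] [12,25] [12,25] [12,25] [12,25] [12,25] [12,25]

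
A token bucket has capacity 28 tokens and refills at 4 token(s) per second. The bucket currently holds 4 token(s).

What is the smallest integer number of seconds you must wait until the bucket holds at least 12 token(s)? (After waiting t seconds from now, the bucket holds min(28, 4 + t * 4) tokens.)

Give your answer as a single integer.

Need 4 + t * 4 >= 12, so t >= 8/4.
Smallest integer t = ceil(8/4) = 2.

Answer: 2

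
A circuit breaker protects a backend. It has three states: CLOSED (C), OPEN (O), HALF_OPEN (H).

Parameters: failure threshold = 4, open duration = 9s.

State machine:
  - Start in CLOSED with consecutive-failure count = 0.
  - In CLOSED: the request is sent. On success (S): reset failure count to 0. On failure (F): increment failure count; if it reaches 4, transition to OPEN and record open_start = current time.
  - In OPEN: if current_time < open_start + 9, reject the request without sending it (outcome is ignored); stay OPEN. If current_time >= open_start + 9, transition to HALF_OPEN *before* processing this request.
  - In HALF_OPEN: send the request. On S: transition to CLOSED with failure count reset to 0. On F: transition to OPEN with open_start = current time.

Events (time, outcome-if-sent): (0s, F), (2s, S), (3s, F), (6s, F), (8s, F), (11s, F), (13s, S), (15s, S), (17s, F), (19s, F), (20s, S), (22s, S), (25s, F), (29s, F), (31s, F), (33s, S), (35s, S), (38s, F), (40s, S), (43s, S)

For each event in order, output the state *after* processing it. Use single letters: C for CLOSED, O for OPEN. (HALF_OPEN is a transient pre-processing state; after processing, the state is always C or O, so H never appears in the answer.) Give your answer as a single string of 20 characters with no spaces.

Answer: CCCCCOOOOOCCCCCCCCCC

Derivation:
State after each event:
  event#1 t=0s outcome=F: state=CLOSED
  event#2 t=2s outcome=S: state=CLOSED
  event#3 t=3s outcome=F: state=CLOSED
  event#4 t=6s outcome=F: state=CLOSED
  event#5 t=8s outcome=F: state=CLOSED
  event#6 t=11s outcome=F: state=OPEN
  event#7 t=13s outcome=S: state=OPEN
  event#8 t=15s outcome=S: state=OPEN
  event#9 t=17s outcome=F: state=OPEN
  event#10 t=19s outcome=F: state=OPEN
  event#11 t=20s outcome=S: state=CLOSED
  event#12 t=22s outcome=S: state=CLOSED
  event#13 t=25s outcome=F: state=CLOSED
  event#14 t=29s outcome=F: state=CLOSED
  event#15 t=31s outcome=F: state=CLOSED
  event#16 t=33s outcome=S: state=CLOSED
  event#17 t=35s outcome=S: state=CLOSED
  event#18 t=38s outcome=F: state=CLOSED
  event#19 t=40s outcome=S: state=CLOSED
  event#20 t=43s outcome=S: state=CLOSED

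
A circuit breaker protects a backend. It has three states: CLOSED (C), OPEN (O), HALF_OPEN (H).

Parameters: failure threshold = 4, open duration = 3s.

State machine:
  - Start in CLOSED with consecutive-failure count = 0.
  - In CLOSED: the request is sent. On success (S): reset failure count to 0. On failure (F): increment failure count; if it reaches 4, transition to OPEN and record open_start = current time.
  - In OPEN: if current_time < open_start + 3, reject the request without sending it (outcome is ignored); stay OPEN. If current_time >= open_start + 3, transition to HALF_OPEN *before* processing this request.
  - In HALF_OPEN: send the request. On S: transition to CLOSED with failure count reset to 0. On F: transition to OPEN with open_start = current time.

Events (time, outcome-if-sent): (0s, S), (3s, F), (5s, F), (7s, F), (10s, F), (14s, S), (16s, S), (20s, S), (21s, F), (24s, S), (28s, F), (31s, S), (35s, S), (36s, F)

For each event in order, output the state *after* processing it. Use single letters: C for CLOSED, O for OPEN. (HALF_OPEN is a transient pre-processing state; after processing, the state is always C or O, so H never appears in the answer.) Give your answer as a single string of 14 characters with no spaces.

State after each event:
  event#1 t=0s outcome=S: state=CLOSED
  event#2 t=3s outcome=F: state=CLOSED
  event#3 t=5s outcome=F: state=CLOSED
  event#4 t=7s outcome=F: state=CLOSED
  event#5 t=10s outcome=F: state=OPEN
  event#6 t=14s outcome=S: state=CLOSED
  event#7 t=16s outcome=S: state=CLOSED
  event#8 t=20s outcome=S: state=CLOSED
  event#9 t=21s outcome=F: state=CLOSED
  event#10 t=24s outcome=S: state=CLOSED
  event#11 t=28s outcome=F: state=CLOSED
  event#12 t=31s outcome=S: state=CLOSED
  event#13 t=35s outcome=S: state=CLOSED
  event#14 t=36s outcome=F: state=CLOSED

Answer: CCCCOCCCCCCCCC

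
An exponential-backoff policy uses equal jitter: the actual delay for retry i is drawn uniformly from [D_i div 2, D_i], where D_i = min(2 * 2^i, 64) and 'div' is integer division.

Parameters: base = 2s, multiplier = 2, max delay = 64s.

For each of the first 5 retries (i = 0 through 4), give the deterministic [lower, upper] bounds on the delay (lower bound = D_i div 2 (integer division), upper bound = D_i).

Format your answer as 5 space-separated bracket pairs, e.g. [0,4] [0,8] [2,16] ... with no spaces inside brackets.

Answer: [1,2] [2,4] [4,8] [8,16] [16,32]

Derivation:
Computing bounds per retry:
  i=0: D_i=min(2*2^0,64)=2, bounds=[1,2]
  i=1: D_i=min(2*2^1,64)=4, bounds=[2,4]
  i=2: D_i=min(2*2^2,64)=8, bounds=[4,8]
  i=3: D_i=min(2*2^3,64)=16, bounds=[8,16]
  i=4: D_i=min(2*2^4,64)=32, bounds=[16,32]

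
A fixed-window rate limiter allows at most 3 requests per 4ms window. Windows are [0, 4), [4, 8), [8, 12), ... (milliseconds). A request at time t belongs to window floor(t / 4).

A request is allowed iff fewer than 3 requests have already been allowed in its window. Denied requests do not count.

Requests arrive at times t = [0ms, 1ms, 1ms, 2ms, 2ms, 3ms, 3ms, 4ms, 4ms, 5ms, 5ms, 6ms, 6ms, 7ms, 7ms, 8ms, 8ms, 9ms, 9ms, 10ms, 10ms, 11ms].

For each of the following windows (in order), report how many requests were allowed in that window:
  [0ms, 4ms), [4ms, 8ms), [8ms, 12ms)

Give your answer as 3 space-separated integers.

Answer: 3 3 3

Derivation:
Processing requests:
  req#1 t=0ms (window 0): ALLOW
  req#2 t=1ms (window 0): ALLOW
  req#3 t=1ms (window 0): ALLOW
  req#4 t=2ms (window 0): DENY
  req#5 t=2ms (window 0): DENY
  req#6 t=3ms (window 0): DENY
  req#7 t=3ms (window 0): DENY
  req#8 t=4ms (window 1): ALLOW
  req#9 t=4ms (window 1): ALLOW
  req#10 t=5ms (window 1): ALLOW
  req#11 t=5ms (window 1): DENY
  req#12 t=6ms (window 1): DENY
  req#13 t=6ms (window 1): DENY
  req#14 t=7ms (window 1): DENY
  req#15 t=7ms (window 1): DENY
  req#16 t=8ms (window 2): ALLOW
  req#17 t=8ms (window 2): ALLOW
  req#18 t=9ms (window 2): ALLOW
  req#19 t=9ms (window 2): DENY
  req#20 t=10ms (window 2): DENY
  req#21 t=10ms (window 2): DENY
  req#22 t=11ms (window 2): DENY

Allowed counts by window: 3 3 3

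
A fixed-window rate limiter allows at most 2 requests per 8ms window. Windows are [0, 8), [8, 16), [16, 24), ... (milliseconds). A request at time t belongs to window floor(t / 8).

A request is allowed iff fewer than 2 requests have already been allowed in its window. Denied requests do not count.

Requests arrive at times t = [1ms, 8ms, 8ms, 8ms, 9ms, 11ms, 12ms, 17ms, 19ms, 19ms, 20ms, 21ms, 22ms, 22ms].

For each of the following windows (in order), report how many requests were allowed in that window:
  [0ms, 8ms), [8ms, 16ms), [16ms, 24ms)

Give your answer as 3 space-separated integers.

Processing requests:
  req#1 t=1ms (window 0): ALLOW
  req#2 t=8ms (window 1): ALLOW
  req#3 t=8ms (window 1): ALLOW
  req#4 t=8ms (window 1): DENY
  req#5 t=9ms (window 1): DENY
  req#6 t=11ms (window 1): DENY
  req#7 t=12ms (window 1): DENY
  req#8 t=17ms (window 2): ALLOW
  req#9 t=19ms (window 2): ALLOW
  req#10 t=19ms (window 2): DENY
  req#11 t=20ms (window 2): DENY
  req#12 t=21ms (window 2): DENY
  req#13 t=22ms (window 2): DENY
  req#14 t=22ms (window 2): DENY

Allowed counts by window: 1 2 2

Answer: 1 2 2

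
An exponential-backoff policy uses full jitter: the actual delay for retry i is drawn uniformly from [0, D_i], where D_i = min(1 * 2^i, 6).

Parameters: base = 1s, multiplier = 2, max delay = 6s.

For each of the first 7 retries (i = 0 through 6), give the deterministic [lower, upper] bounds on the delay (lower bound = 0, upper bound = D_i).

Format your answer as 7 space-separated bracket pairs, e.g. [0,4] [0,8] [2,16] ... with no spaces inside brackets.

Computing bounds per retry:
  i=0: D_i=min(1*2^0,6)=1, bounds=[0,1]
  i=1: D_i=min(1*2^1,6)=2, bounds=[0,2]
  i=2: D_i=min(1*2^2,6)=4, bounds=[0,4]
  i=3: D_i=min(1*2^3,6)=6, bounds=[0,6]
  i=4: D_i=min(1*2^4,6)=6, bounds=[0,6]
  i=5: D_i=min(1*2^5,6)=6, bounds=[0,6]
  i=6: D_i=min(1*2^6,6)=6, bounds=[0,6]

Answer: [0,1] [0,2] [0,4] [0,6] [0,6] [0,6] [0,6]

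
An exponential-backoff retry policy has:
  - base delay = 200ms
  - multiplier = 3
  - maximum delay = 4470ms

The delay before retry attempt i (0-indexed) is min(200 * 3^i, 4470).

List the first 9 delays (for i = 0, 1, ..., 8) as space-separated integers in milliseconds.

Answer: 200 600 1800 4470 4470 4470 4470 4470 4470

Derivation:
Computing each delay:
  i=0: min(200*3^0, 4470) = 200
  i=1: min(200*3^1, 4470) = 600
  i=2: min(200*3^2, 4470) = 1800
  i=3: min(200*3^3, 4470) = 4470
  i=4: min(200*3^4, 4470) = 4470
  i=5: min(200*3^5, 4470) = 4470
  i=6: min(200*3^6, 4470) = 4470
  i=7: min(200*3^7, 4470) = 4470
  i=8: min(200*3^8, 4470) = 4470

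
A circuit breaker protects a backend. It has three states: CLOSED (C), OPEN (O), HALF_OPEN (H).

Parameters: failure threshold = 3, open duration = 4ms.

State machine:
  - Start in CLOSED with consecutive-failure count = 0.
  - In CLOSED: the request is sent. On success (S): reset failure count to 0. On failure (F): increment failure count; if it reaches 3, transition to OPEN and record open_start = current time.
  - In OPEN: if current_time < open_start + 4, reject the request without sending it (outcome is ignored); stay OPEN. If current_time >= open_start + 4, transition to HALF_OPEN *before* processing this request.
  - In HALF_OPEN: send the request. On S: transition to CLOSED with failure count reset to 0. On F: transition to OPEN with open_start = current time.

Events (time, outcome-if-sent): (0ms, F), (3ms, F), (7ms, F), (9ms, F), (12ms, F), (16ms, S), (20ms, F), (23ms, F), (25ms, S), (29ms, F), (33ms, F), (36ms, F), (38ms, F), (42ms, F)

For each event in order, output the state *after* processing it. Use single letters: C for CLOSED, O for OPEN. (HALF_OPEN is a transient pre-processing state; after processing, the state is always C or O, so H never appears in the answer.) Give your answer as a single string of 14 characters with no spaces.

State after each event:
  event#1 t=0ms outcome=F: state=CLOSED
  event#2 t=3ms outcome=F: state=CLOSED
  event#3 t=7ms outcome=F: state=OPEN
  event#4 t=9ms outcome=F: state=OPEN
  event#5 t=12ms outcome=F: state=OPEN
  event#6 t=16ms outcome=S: state=CLOSED
  event#7 t=20ms outcome=F: state=CLOSED
  event#8 t=23ms outcome=F: state=CLOSED
  event#9 t=25ms outcome=S: state=CLOSED
  event#10 t=29ms outcome=F: state=CLOSED
  event#11 t=33ms outcome=F: state=CLOSED
  event#12 t=36ms outcome=F: state=OPEN
  event#13 t=38ms outcome=F: state=OPEN
  event#14 t=42ms outcome=F: state=OPEN

Answer: CCOOOCCCCCCOOO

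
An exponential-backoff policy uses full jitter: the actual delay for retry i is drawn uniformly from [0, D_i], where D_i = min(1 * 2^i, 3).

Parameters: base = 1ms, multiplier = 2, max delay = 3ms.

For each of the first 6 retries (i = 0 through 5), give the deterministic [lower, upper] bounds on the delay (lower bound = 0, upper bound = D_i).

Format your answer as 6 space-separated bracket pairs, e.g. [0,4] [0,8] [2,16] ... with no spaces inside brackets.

Computing bounds per retry:
  i=0: D_i=min(1*2^0,3)=1, bounds=[0,1]
  i=1: D_i=min(1*2^1,3)=2, bounds=[0,2]
  i=2: D_i=min(1*2^2,3)=3, bounds=[0,3]
  i=3: D_i=min(1*2^3,3)=3, bounds=[0,3]
  i=4: D_i=min(1*2^4,3)=3, bounds=[0,3]
  i=5: D_i=min(1*2^5,3)=3, bounds=[0,3]

Answer: [0,1] [0,2] [0,3] [0,3] [0,3] [0,3]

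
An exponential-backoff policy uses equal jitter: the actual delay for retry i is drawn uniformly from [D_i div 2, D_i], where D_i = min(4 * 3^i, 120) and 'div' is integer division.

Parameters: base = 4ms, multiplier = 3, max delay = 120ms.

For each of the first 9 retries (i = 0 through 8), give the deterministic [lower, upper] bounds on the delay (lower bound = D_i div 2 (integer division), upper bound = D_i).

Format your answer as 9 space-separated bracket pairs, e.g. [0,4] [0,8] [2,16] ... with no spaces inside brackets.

Computing bounds per retry:
  i=0: D_i=min(4*3^0,120)=4, bounds=[2,4]
  i=1: D_i=min(4*3^1,120)=12, bounds=[6,12]
  i=2: D_i=min(4*3^2,120)=36, bounds=[18,36]
  i=3: D_i=min(4*3^3,120)=108, bounds=[54,108]
  i=4: D_i=min(4*3^4,120)=120, bounds=[60,120]
  i=5: D_i=min(4*3^5,120)=120, bounds=[60,120]
  i=6: D_i=min(4*3^6,120)=120, bounds=[60,120]
  i=7: D_i=min(4*3^7,120)=120, bounds=[60,120]
  i=8: D_i=min(4*3^8,120)=120, bounds=[60,120]

Answer: [2,4] [6,12] [18,36] [54,108] [60,120] [60,120] [60,120] [60,120] [60,120]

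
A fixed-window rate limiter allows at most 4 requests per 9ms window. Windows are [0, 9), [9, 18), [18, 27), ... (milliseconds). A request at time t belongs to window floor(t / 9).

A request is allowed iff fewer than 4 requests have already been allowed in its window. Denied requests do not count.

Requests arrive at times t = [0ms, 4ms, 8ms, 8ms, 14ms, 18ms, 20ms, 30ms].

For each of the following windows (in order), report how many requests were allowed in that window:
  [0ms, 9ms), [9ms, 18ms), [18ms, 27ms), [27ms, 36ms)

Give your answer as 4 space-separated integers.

Answer: 4 1 2 1

Derivation:
Processing requests:
  req#1 t=0ms (window 0): ALLOW
  req#2 t=4ms (window 0): ALLOW
  req#3 t=8ms (window 0): ALLOW
  req#4 t=8ms (window 0): ALLOW
  req#5 t=14ms (window 1): ALLOW
  req#6 t=18ms (window 2): ALLOW
  req#7 t=20ms (window 2): ALLOW
  req#8 t=30ms (window 3): ALLOW

Allowed counts by window: 4 1 2 1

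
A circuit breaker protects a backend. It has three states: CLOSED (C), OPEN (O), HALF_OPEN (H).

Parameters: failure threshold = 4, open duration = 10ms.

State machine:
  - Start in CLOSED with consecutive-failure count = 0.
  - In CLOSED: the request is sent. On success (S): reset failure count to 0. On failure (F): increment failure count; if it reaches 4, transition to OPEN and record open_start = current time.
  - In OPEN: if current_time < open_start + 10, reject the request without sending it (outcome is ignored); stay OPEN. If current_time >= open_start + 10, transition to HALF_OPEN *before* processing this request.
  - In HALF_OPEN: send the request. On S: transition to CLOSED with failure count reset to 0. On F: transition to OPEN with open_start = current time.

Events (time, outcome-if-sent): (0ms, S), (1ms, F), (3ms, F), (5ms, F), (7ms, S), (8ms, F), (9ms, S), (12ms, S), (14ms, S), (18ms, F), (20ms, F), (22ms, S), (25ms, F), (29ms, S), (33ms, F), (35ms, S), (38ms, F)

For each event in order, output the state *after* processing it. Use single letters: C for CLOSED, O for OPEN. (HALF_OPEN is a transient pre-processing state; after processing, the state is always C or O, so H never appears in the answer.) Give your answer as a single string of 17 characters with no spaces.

Answer: CCCCCCCCCCCCCCCCC

Derivation:
State after each event:
  event#1 t=0ms outcome=S: state=CLOSED
  event#2 t=1ms outcome=F: state=CLOSED
  event#3 t=3ms outcome=F: state=CLOSED
  event#4 t=5ms outcome=F: state=CLOSED
  event#5 t=7ms outcome=S: state=CLOSED
  event#6 t=8ms outcome=F: state=CLOSED
  event#7 t=9ms outcome=S: state=CLOSED
  event#8 t=12ms outcome=S: state=CLOSED
  event#9 t=14ms outcome=S: state=CLOSED
  event#10 t=18ms outcome=F: state=CLOSED
  event#11 t=20ms outcome=F: state=CLOSED
  event#12 t=22ms outcome=S: state=CLOSED
  event#13 t=25ms outcome=F: state=CLOSED
  event#14 t=29ms outcome=S: state=CLOSED
  event#15 t=33ms outcome=F: state=CLOSED
  event#16 t=35ms outcome=S: state=CLOSED
  event#17 t=38ms outcome=F: state=CLOSED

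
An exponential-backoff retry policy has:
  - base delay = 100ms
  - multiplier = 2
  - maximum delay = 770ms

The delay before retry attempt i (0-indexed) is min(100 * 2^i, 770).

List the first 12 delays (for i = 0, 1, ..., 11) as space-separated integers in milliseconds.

Computing each delay:
  i=0: min(100*2^0, 770) = 100
  i=1: min(100*2^1, 770) = 200
  i=2: min(100*2^2, 770) = 400
  i=3: min(100*2^3, 770) = 770
  i=4: min(100*2^4, 770) = 770
  i=5: min(100*2^5, 770) = 770
  i=6: min(100*2^6, 770) = 770
  i=7: min(100*2^7, 770) = 770
  i=8: min(100*2^8, 770) = 770
  i=9: min(100*2^9, 770) = 770
  i=10: min(100*2^10, 770) = 770
  i=11: min(100*2^11, 770) = 770

Answer: 100 200 400 770 770 770 770 770 770 770 770 770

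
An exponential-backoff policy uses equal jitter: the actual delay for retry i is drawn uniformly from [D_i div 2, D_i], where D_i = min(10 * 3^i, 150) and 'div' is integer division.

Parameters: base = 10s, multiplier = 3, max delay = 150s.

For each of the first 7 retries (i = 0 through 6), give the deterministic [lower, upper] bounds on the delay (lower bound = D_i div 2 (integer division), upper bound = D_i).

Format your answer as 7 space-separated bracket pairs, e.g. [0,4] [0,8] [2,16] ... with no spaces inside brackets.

Answer: [5,10] [15,30] [45,90] [75,150] [75,150] [75,150] [75,150]

Derivation:
Computing bounds per retry:
  i=0: D_i=min(10*3^0,150)=10, bounds=[5,10]
  i=1: D_i=min(10*3^1,150)=30, bounds=[15,30]
  i=2: D_i=min(10*3^2,150)=90, bounds=[45,90]
  i=3: D_i=min(10*3^3,150)=150, bounds=[75,150]
  i=4: D_i=min(10*3^4,150)=150, bounds=[75,150]
  i=5: D_i=min(10*3^5,150)=150, bounds=[75,150]
  i=6: D_i=min(10*3^6,150)=150, bounds=[75,150]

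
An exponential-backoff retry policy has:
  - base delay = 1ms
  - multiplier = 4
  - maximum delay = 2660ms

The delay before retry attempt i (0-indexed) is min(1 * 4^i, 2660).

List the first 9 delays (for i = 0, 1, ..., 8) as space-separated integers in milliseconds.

Answer: 1 4 16 64 256 1024 2660 2660 2660

Derivation:
Computing each delay:
  i=0: min(1*4^0, 2660) = 1
  i=1: min(1*4^1, 2660) = 4
  i=2: min(1*4^2, 2660) = 16
  i=3: min(1*4^3, 2660) = 64
  i=4: min(1*4^4, 2660) = 256
  i=5: min(1*4^5, 2660) = 1024
  i=6: min(1*4^6, 2660) = 2660
  i=7: min(1*4^7, 2660) = 2660
  i=8: min(1*4^8, 2660) = 2660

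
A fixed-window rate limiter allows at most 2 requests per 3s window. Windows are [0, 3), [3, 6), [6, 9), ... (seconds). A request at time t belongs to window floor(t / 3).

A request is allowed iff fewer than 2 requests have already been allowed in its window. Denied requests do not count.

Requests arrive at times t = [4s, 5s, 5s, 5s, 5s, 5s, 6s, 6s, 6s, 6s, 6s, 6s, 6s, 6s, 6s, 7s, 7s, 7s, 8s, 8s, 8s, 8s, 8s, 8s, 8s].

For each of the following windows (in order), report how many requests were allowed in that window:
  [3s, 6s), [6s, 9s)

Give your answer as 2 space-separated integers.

Answer: 2 2

Derivation:
Processing requests:
  req#1 t=4s (window 1): ALLOW
  req#2 t=5s (window 1): ALLOW
  req#3 t=5s (window 1): DENY
  req#4 t=5s (window 1): DENY
  req#5 t=5s (window 1): DENY
  req#6 t=5s (window 1): DENY
  req#7 t=6s (window 2): ALLOW
  req#8 t=6s (window 2): ALLOW
  req#9 t=6s (window 2): DENY
  req#10 t=6s (window 2): DENY
  req#11 t=6s (window 2): DENY
  req#12 t=6s (window 2): DENY
  req#13 t=6s (window 2): DENY
  req#14 t=6s (window 2): DENY
  req#15 t=6s (window 2): DENY
  req#16 t=7s (window 2): DENY
  req#17 t=7s (window 2): DENY
  req#18 t=7s (window 2): DENY
  req#19 t=8s (window 2): DENY
  req#20 t=8s (window 2): DENY
  req#21 t=8s (window 2): DENY
  req#22 t=8s (window 2): DENY
  req#23 t=8s (window 2): DENY
  req#24 t=8s (window 2): DENY
  req#25 t=8s (window 2): DENY

Allowed counts by window: 2 2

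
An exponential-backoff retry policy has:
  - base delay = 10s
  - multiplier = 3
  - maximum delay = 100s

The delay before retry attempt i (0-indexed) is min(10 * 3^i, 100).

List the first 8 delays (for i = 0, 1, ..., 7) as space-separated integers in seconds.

Computing each delay:
  i=0: min(10*3^0, 100) = 10
  i=1: min(10*3^1, 100) = 30
  i=2: min(10*3^2, 100) = 90
  i=3: min(10*3^3, 100) = 100
  i=4: min(10*3^4, 100) = 100
  i=5: min(10*3^5, 100) = 100
  i=6: min(10*3^6, 100) = 100
  i=7: min(10*3^7, 100) = 100

Answer: 10 30 90 100 100 100 100 100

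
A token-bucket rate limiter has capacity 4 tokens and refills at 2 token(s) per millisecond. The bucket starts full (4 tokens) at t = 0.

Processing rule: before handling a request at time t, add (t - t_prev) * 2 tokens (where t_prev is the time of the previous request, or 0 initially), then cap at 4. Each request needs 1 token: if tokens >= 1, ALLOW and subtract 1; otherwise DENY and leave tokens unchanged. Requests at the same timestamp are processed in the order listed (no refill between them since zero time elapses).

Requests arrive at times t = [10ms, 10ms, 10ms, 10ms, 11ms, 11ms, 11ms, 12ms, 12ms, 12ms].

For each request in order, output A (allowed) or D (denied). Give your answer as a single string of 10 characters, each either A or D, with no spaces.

Simulating step by step:
  req#1 t=10ms: ALLOW
  req#2 t=10ms: ALLOW
  req#3 t=10ms: ALLOW
  req#4 t=10ms: ALLOW
  req#5 t=11ms: ALLOW
  req#6 t=11ms: ALLOW
  req#7 t=11ms: DENY
  req#8 t=12ms: ALLOW
  req#9 t=12ms: ALLOW
  req#10 t=12ms: DENY

Answer: AAAAAADAAD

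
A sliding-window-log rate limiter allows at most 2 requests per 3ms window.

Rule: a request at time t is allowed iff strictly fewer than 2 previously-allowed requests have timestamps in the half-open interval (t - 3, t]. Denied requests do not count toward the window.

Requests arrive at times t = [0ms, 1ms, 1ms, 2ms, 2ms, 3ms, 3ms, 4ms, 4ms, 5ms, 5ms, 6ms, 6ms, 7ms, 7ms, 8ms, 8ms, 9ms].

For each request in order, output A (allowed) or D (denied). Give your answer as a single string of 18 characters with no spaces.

Answer: AADDDADADDDADADDDA

Derivation:
Tracking allowed requests in the window:
  req#1 t=0ms: ALLOW
  req#2 t=1ms: ALLOW
  req#3 t=1ms: DENY
  req#4 t=2ms: DENY
  req#5 t=2ms: DENY
  req#6 t=3ms: ALLOW
  req#7 t=3ms: DENY
  req#8 t=4ms: ALLOW
  req#9 t=4ms: DENY
  req#10 t=5ms: DENY
  req#11 t=5ms: DENY
  req#12 t=6ms: ALLOW
  req#13 t=6ms: DENY
  req#14 t=7ms: ALLOW
  req#15 t=7ms: DENY
  req#16 t=8ms: DENY
  req#17 t=8ms: DENY
  req#18 t=9ms: ALLOW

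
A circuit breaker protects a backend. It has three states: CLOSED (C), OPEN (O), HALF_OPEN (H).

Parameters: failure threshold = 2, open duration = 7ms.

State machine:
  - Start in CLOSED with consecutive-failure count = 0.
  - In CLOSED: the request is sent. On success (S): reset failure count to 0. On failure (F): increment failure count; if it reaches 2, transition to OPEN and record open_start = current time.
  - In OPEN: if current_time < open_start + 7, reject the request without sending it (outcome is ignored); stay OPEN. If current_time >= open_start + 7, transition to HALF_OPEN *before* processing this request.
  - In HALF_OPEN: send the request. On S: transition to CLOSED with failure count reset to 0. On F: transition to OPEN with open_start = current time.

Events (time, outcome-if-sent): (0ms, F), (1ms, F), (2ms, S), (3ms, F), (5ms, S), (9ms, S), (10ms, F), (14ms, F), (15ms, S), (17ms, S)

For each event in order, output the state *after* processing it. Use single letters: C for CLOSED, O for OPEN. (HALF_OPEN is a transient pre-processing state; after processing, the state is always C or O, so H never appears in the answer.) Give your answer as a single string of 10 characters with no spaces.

State after each event:
  event#1 t=0ms outcome=F: state=CLOSED
  event#2 t=1ms outcome=F: state=OPEN
  event#3 t=2ms outcome=S: state=OPEN
  event#4 t=3ms outcome=F: state=OPEN
  event#5 t=5ms outcome=S: state=OPEN
  event#6 t=9ms outcome=S: state=CLOSED
  event#7 t=10ms outcome=F: state=CLOSED
  event#8 t=14ms outcome=F: state=OPEN
  event#9 t=15ms outcome=S: state=OPEN
  event#10 t=17ms outcome=S: state=OPEN

Answer: COOOOCCOOO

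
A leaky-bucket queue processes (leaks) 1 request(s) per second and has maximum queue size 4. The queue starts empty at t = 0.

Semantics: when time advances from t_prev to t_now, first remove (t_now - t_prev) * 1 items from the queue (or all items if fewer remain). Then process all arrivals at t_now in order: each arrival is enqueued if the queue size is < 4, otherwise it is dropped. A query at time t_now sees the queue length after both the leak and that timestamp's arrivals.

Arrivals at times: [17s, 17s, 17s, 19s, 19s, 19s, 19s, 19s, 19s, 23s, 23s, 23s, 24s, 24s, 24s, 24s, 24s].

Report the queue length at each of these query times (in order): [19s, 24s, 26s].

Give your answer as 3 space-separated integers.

Queue lengths at query times:
  query t=19s: backlog = 4
  query t=24s: backlog = 4
  query t=26s: backlog = 2

Answer: 4 4 2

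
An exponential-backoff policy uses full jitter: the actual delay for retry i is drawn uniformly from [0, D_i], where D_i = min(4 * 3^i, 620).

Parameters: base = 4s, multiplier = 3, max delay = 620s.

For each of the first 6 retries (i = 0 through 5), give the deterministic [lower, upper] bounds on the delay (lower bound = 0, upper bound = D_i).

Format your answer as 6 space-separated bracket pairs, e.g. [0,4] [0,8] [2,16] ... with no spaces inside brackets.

Answer: [0,4] [0,12] [0,36] [0,108] [0,324] [0,620]

Derivation:
Computing bounds per retry:
  i=0: D_i=min(4*3^0,620)=4, bounds=[0,4]
  i=1: D_i=min(4*3^1,620)=12, bounds=[0,12]
  i=2: D_i=min(4*3^2,620)=36, bounds=[0,36]
  i=3: D_i=min(4*3^3,620)=108, bounds=[0,108]
  i=4: D_i=min(4*3^4,620)=324, bounds=[0,324]
  i=5: D_i=min(4*3^5,620)=620, bounds=[0,620]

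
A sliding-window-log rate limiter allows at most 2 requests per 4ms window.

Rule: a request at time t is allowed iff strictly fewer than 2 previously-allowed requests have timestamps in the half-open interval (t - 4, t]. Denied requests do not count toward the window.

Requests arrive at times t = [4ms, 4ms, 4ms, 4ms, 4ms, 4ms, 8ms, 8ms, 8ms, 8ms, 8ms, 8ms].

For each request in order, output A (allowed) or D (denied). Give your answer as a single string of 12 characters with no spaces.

Answer: AADDDDAADDDD

Derivation:
Tracking allowed requests in the window:
  req#1 t=4ms: ALLOW
  req#2 t=4ms: ALLOW
  req#3 t=4ms: DENY
  req#4 t=4ms: DENY
  req#5 t=4ms: DENY
  req#6 t=4ms: DENY
  req#7 t=8ms: ALLOW
  req#8 t=8ms: ALLOW
  req#9 t=8ms: DENY
  req#10 t=8ms: DENY
  req#11 t=8ms: DENY
  req#12 t=8ms: DENY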